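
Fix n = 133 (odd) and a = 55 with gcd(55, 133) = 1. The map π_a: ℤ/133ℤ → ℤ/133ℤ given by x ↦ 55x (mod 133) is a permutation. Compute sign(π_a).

Start at x=64: 64 → 62 → 85 → 20 → 36 → 118 → 106 → … (one orbit).
Decompose π into cycles: lengths [18, 18, 18, 18, 18, 18, 9, 9, 2, 2, 2, 1] (12 cycles, including the fixed point 0).
With 12 cycles on 133 points, sign = (−1)^{133−12} = -1.
(55|133)_J = -1 (Zolotarev's lemma cross-check).

-1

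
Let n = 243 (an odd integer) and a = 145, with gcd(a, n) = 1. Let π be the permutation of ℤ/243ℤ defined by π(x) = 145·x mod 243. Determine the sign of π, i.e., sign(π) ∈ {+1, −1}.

Start at x=118: 118 → 100 → 163 → 64 → 46 → 109 → 10 → … (one orbit).
The orbit structure of x ↦ 145x mod 243: 27 orbits of sizes [27, 27, 27, 27, 27, 27, 9, 9, 9, 9, 9, 9, 3, 3, 3, 3, 3, 3, 1, 1, 1, 1, 1, 1, 1, 1, 1].
243 − 27 = 216 transpositions; sign(π) = (−1)^216 = +1.
Via Zolotarev, sign(π_{145}) = (145|243) = +1.

+1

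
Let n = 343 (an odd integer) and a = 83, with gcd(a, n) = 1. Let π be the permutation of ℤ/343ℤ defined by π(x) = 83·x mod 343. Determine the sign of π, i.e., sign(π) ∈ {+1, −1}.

-1

Start at x=328: 328 → 127 → 251 → 253 → 76 → 134 → 146 → … (one orbit).
π_83 has 10 disjoint cycles with lengths [98, 98, 98, 14, 14, 14, 2, 2, 2, 1] on {0,…,342}.
10 cycles on 343: each ℓ→(−1)^(ℓ−1), product (−1)^333 = -1.
Via Zolotarev, sign(π_{83}) = (83|343) = -1.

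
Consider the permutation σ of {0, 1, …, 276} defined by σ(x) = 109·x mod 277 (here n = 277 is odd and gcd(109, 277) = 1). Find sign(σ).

-1

Start at x=149: 149 → 175 → 239 → 13 → 32 → 164 → 148 → … (one orbit).
Cycle type of π: 92×3 + 1; total 4 cycles.
4 cycles on 277: each ℓ→(−1)^(ℓ−1), product (−1)^273 = -1.
Zolotarev: (109|277) = -1, matching the cycle-count sign.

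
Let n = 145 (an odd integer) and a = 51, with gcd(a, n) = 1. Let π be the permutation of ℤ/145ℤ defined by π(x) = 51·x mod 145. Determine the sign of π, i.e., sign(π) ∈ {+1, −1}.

Orbit of 96 under x↦51x: [96, 111, 6, 16, 91, 1, 51]… (length divides ord_145(51)).
π_51 has 15 disjoint cycles with lengths [14, 14, 14, 14, 14, 14, 14, 14, 14, 14, 1, 1, 1, 1, 1] on {0,…,144}.
Σ(ℓ_i−1) = 145−15 = 130; sign = (−1)^130 = +1.
Check: (51/145) = +1 by Zolotarev.

+1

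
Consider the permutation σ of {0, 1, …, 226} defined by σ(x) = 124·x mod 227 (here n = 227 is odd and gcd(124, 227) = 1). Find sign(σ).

Trace 176: π^k(176) = [176, 32, 109, 123, 43, 111, 144] for k=0..6.
Cycle lengths of π_124 on ℤ/227ℤ: [226, 1]; 2 cycles in total.
sign(π) = (−1)^{n − #cycles} = (−1)^{227−2} = (−1)^225 = -1.
Via Zolotarev, sign(π_{124}) = (124|227) = -1.

-1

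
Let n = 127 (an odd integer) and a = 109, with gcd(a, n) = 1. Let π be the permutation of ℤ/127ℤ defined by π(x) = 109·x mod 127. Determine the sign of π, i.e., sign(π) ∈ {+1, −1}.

Start at x=99: 99 → 123 → 72 → 101 → 87 → 85 → 121 → … (one orbit).
π_109 has 2 disjoint cycles with lengths [126, 1] on {0,…,126}.
2 cycles on 127: each ℓ→(−1)^(ℓ−1), product (−1)^125 = -1.
Via Zolotarev, sign(π_{109}) = (109|127) = -1.

-1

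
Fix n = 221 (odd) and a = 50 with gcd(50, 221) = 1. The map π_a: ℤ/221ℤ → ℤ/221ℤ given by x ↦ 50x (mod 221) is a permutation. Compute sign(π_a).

Orbit of 67 under x↦50x: [67, 35, 203, 205, 84, 1, 50]… (length divides ord_221(50)).
π_50 has 26 disjoint cycles with lengths [12, 12, 12, 12, 12, 12, 12, 12, 12, 12, 12, 12, 12, 12, 12, 12, 12, 2, 2, 2, 2, 2, 2, 2, 2, 1] on {0,…,220}.
Σ(ℓ_i−1) = 221−26 = 195; sign = (−1)^195 = -1.

-1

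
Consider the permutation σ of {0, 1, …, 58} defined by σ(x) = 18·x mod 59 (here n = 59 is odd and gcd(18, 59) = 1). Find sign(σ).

Orbit of 46 under x↦18x: [46, 2, 36, 58, 41, 30, 9]… (length divides ord_59(18)).
π_18 has 2 disjoint cycles with lengths [58, 1] on {0,…,58}.
Σ(ℓ_i−1) = 59−2 = 57; sign = (−1)^57 = -1.
Via Zolotarev, sign(π_{18}) = (18|59) = -1.

-1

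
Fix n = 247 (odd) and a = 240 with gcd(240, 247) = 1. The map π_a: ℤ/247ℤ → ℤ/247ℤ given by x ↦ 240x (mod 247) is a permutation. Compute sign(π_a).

Trace 121: π^k(121) = [121, 141, 1, 240, 49, 151, 178] for k=0..6.
Cycle type of π: 12×19 + 6×3 + 1; total 23 cycles.
23 cycles on 247: each ℓ→(−1)^(ℓ−1), product (−1)^224 = +1.
Via Zolotarev, sign(π_{240}) = (240|247) = +1.

+1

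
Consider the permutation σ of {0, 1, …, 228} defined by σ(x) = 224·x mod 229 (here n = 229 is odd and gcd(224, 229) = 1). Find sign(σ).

+1

Start at x=171: 171 → 61 → 153 → 151 → 161 → 111 → 132 → … (one orbit).
Cycle type of π: 57×4 + 1; total 5 cycles.
229 − 5 = 224 transpositions; sign(π) = (−1)^224 = +1.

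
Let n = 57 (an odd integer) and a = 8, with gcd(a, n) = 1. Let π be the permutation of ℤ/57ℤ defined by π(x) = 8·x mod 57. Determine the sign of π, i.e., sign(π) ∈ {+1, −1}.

Orbit of 1 under x↦8x: [1, 8, 7, 56, 49, 50]… (length divides ord_57(8)).
The orbit structure of x ↦ 8x mod 57: 11 orbits of sizes [6, 6, 6, 6, 6, 6, 6, 6, 6, 2, 1].
n − c = 57 − 11 = 46; sign = (−1)^46 = +1.

+1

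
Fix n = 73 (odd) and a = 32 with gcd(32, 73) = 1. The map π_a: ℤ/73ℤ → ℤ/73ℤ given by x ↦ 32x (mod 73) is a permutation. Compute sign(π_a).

+1

Trace 64: π^k(64) = [64, 4, 55, 8, 37, 16, 1] for k=0..6.
Cycle type of π: 9×8 + 1; total 9 cycles.
Σ(ℓ_i−1) = 73−9 = 64; sign = (−1)^64 = +1.
Via Zolotarev, sign(π_{32}) = (32|73) = +1.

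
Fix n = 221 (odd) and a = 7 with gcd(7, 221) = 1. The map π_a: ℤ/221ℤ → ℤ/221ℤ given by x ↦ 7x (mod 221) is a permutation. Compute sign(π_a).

Start at x=11: 11 → 77 → 97 → 16 → 112 → 121 → 184 → … (one orbit).
Decompose π into cycles: lengths [48, 48, 48, 48, 16, 12, 1] (7 cycles, including the fixed point 0).
Σ(ℓ_i−1) = 221−7 = 214; sign = (−1)^214 = +1.
(7|221)_J = +1 (Zolotarev's lemma cross-check).

+1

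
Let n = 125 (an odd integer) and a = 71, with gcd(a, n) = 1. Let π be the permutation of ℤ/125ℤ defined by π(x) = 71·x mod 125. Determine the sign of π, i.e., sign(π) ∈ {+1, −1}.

Start at x=111: 111 → 6 → 51 → 121 → 91 → 86 → 106 → … (one orbit).
13 cycles of lengths [25, 25, 25, 25, 5, 5, 5, 5, 1, 1, 1, 1, 1].
sign(π) = (−1)^{n − #cycles} = (−1)^{125−13} = (−1)^112 = +1.
(71|125)_J = +1 (Zolotarev's lemma cross-check).

+1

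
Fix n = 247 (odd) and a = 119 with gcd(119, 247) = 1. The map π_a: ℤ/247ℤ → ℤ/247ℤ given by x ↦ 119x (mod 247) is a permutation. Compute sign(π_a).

-1

Orbit of 123 under x↦119x: [123, 64, 206, 61, 96, 62, 215]… (length divides ord_247(119)).
The orbit structure of x ↦ 119x mod 247: 10 orbits of sizes [36, 36, 36, 36, 36, 36, 12, 9, 9, 1].
247 − 10 = 237 transpositions; sign(π) = (−1)^237 = -1.
Check: (119/247) = -1 by Zolotarev.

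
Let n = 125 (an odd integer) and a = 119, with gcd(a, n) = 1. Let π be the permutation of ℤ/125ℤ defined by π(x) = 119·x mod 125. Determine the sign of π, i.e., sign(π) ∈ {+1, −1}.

+1

Trace 6: π^k(6) = [6, 89, 91, 79, 26, 94, 61] for k=0..6.
Decompose π into cycles: lengths [50, 50, 10, 10, 2, 2, 1] (7 cycles, including the fixed point 0).
n − c = 125 − 7 = 118; sign = (−1)^118 = +1.
Via Zolotarev, sign(π_{119}) = (119|125) = +1.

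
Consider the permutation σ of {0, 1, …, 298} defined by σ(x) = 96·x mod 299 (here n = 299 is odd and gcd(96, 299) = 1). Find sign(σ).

-1

Trace 259: π^k(259) = [259, 47, 27, 200, 64, 164, 196] for k=0..6.
12 cycles of lengths [44, 44, 44, 44, 44, 44, 11, 11, 4, 4, 4, 1].
12 cycles on 299: each ℓ→(−1)^(ℓ−1), product (−1)^287 = -1.
Zolotarev: (96|299) = -1, matching the cycle-count sign.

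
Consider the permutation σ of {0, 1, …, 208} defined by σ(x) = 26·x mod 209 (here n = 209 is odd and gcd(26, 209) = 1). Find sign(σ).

+1

Orbit of 49 under x↦26x: [49, 20, 102, 144, 191, 159, 163]… (length divides ord_209(26)).
21 cycles of lengths [15, 15, 15, 15, 15, 15, 15, 15, 15, 15, 15, 15, 5, 5, 3, 3, 3, 3, 3, 3, 1].
n − c = 209 − 21 = 188; sign = (−1)^188 = +1.
Zolotarev: (26|209) = +1, matching the cycle-count sign.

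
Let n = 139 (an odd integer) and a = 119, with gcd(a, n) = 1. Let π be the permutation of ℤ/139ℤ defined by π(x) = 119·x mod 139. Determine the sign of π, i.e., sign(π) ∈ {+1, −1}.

Orbit of 42 under x↦119x: [42, 133, 120, 102, 45, 73, 69]… (length divides ord_139(119)).
Decompose π into cycles: lengths [138, 1] (2 cycles, including the fixed point 0).
sign(π) = (−1)^{n − #cycles} = (−1)^{139−2} = (−1)^137 = -1.
The Jacobi symbol (119|139) = -1 (Zolotarev) agrees.

-1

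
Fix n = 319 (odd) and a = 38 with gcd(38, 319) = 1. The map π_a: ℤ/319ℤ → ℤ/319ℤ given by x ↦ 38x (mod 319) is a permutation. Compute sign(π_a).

Trace 115: π^k(115) = [115, 223, 180, 141, 254, 82, 245] for k=0..6.
9 cycles of lengths [70, 70, 70, 70, 14, 14, 5, 5, 1].
n − c = 319 − 9 = 310; sign = (−1)^310 = +1.
The Jacobi symbol (38|319) = +1 (Zolotarev) agrees.

+1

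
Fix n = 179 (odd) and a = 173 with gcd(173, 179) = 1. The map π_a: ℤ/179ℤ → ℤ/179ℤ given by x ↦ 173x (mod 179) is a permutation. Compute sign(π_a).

Start at x=60: 60 → 177 → 12 → 107 → 74 → 93 → 158 → … (one orbit).
Cycle lengths of π_173 on ℤ/179ℤ: [89, 89, 1]; 3 cycles in total.
Σ(ℓ_i−1) = 179−3 = 176; sign = (−1)^176 = +1.

+1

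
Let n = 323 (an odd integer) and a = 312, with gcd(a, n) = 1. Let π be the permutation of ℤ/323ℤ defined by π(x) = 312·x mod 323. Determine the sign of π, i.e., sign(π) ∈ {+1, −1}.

Start at x=239: 239 → 278 → 172 → 46 → 140 → 75 → 144 → … (one orbit).
11 cycles of lengths [48, 48, 48, 48, 48, 48, 16, 6, 6, 6, 1].
With 11 cycles on 323 points, sign = (−1)^{323−11} = +1.
Via Zolotarev, sign(π_{312}) = (312|323) = +1.

+1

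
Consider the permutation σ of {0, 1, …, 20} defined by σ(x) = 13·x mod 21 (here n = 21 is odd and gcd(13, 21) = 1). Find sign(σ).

Start at x=1: 1 → 13 → 1 (one orbit).
The orbit structure of x ↦ 13x mod 21: 12 orbits of sizes [2, 2, 2, 2, 2, 2, 2, 2, 2, 1, 1, 1].
21 − 12 = 9 transpositions; sign(π) = (−1)^9 = -1.
(13|21)_J = -1 (Zolotarev's lemma cross-check).

-1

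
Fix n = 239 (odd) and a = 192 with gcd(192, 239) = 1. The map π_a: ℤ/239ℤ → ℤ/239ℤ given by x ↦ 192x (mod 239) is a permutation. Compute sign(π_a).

+1

Trace 10: π^k(10) = [10, 8, 102, 225, 180, 144, 163] for k=0..6.
π_192 has 3 disjoint cycles with lengths [119, 119, 1] on {0,…,238}.
n − c = 239 − 3 = 236; sign = (−1)^236 = +1.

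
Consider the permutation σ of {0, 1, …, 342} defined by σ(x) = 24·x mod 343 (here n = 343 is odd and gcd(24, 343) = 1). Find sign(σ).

-1

Start at x=313: 313 → 309 → 213 → 310 → 237 → 200 → 341 → … (one orbit).
The orbit structure of x ↦ 24x mod 343: 4 orbits of sizes [294, 42, 6, 1].
343 − 4 = 339 transpositions; sign(π) = (−1)^339 = -1.
Check: (24/343) = -1 by Zolotarev.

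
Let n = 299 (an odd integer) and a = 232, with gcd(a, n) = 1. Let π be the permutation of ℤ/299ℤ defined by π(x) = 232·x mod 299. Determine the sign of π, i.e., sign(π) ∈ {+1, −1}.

-1

Trace 196: π^k(196) = [196, 24, 186, 96, 146, 85, 285] for k=0..6.
The orbit structure of x ↦ 232x mod 299: 6 orbits of sizes [132, 132, 12, 11, 11, 1].
sign(π) = (−1)^{n − #cycles} = (−1)^{299−6} = (−1)^293 = -1.
(232|299)_J = -1 (Zolotarev's lemma cross-check).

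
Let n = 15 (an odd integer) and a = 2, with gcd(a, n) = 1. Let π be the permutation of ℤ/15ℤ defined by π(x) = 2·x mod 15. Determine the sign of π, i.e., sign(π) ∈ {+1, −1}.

Trace 4: π^k(4) = [4, 8, 1, 2] for k=0..3.
Cycle lengths of π_2 on ℤ/15ℤ: [4, 4, 4, 2, 1]; 5 cycles in total.
Σ(ℓ_i−1) = 15−5 = 10; sign = (−1)^10 = +1.

+1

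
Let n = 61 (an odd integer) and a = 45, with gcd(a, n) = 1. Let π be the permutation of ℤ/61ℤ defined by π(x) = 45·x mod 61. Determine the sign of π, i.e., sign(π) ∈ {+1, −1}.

Orbit of 13 under x↦45x: [13, 36, 34, 5, 42, 60, 16]… (length divides ord_61(45)).
π_45 has 3 disjoint cycles with lengths [30, 30, 1] on {0,…,60}.
3 cycles on 61: each ℓ→(−1)^(ℓ−1), product (−1)^58 = +1.
Via Zolotarev, sign(π_{45}) = (45|61) = +1.

+1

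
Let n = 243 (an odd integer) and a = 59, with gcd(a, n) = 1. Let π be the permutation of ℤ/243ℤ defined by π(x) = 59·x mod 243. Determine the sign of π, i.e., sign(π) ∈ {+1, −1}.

Start at x=17: 17 → 31 → 128 → 19 → 149 → 43 → 107 → … (one orbit).
Cycle type of π: 162 + 54 + 18 + 6 + 2 + 1; total 6 cycles.
With 6 cycles on 243 points, sign = (−1)^{243−6} = -1.
Check: (59/243) = -1 by Zolotarev.

-1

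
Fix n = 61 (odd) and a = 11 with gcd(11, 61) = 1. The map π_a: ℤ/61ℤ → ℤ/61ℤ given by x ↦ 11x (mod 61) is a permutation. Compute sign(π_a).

Trace 60: π^k(60) = [60, 50, 1, 11] for k=0..3.
16 cycles of lengths [4, 4, 4, 4, 4, 4, 4, 4, 4, 4, 4, 4, 4, 4, 4, 1].
n − c = 61 − 16 = 45; sign = (−1)^45 = -1.
(11|61)_J = -1 (Zolotarev's lemma cross-check).

-1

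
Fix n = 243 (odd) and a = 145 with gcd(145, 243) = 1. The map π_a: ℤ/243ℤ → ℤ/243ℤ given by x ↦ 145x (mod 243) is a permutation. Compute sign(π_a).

+1

Orbit of 1 under x↦145x: [1, 145, 127, 190, 91, 73, 136]… (length divides ord_243(145)).
The orbit structure of x ↦ 145x mod 243: 27 orbits of sizes [27, 27, 27, 27, 27, 27, 9, 9, 9, 9, 9, 9, 3, 3, 3, 3, 3, 3, 1, 1, 1, 1, 1, 1, 1, 1, 1].
Σ(ℓ_i−1) = 243−27 = 216; sign = (−1)^216 = +1.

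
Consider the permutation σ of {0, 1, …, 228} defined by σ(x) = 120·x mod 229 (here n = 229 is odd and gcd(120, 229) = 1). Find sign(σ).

-1

Trace 195: π^k(195) = [195, 42, 2, 11, 175, 161, 84] for k=0..6.
The orbit structure of x ↦ 120x mod 229: 4 orbits of sizes [76, 76, 76, 1].
Σ(ℓ_i−1) = 229−4 = 225; sign = (−1)^225 = -1.
(120|229)_J = -1 (Zolotarev's lemma cross-check).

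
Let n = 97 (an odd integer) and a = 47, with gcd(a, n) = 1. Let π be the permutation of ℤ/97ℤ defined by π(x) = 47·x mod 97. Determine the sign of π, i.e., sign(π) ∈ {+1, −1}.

Trace 1: π^k(1) = [1, 47, 75, 33, 96, 50, 22] for k=0..6.
Cycle type of π: 8×12 + 1; total 13 cycles.
13 cycles on 97: each ℓ→(−1)^(ℓ−1), product (−1)^84 = +1.

+1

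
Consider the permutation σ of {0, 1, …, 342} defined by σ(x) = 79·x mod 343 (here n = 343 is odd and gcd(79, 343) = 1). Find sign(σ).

+1

Start at x=50: 50 → 177 → 263 → 197 → 128 → 165 → 1 → … (one orbit).
The orbit structure of x ↦ 79x mod 343: 31 orbits of sizes [21, 21, 21, 21, 21, 21, 21, 21, 21, 21, 21, 21, 21, 21, 3, 3, 3, 3, 3, 3, 3, 3, 3, 3, 3, 3, 3, 3, 3, 3, 1].
n − c = 343 − 31 = 312; sign = (−1)^312 = +1.
Check: (79/343) = +1 by Zolotarev.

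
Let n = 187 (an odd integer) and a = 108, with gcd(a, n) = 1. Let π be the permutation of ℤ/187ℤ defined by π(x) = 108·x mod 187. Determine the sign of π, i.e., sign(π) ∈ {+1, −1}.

-1

Start at x=16: 16 → 45 → 185 → 158 → 47 → 27 → 111 → … (one orbit).
6 cycles of lengths [80, 80, 16, 5, 5, 1].
sign(π) = (−1)^{n − #cycles} = (−1)^{187−6} = (−1)^181 = -1.
(108|187)_J = -1 (Zolotarev's lemma cross-check).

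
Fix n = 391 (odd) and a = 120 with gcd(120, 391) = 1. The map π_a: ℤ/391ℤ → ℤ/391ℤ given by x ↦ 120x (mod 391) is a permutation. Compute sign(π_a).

Orbit of 171 under x↦120x: [171, 188, 273, 307, 86, 154, 103]… (length divides ord_391(120)).
π_120 has 34 disjoint cycles with lengths [22, 22, 22, 22, 22, 22, 22, 22, 22, 22, 22, 22, 22, 22, 22, 22, 22, 1, 1, 1, 1, 1, 1, 1, 1, 1, 1, 1, 1, 1, 1, 1, 1, 1] on {0,…,390}.
n − c = 391 − 34 = 357; sign = (−1)^357 = -1.
Zolotarev: (120|391) = -1, matching the cycle-count sign.

-1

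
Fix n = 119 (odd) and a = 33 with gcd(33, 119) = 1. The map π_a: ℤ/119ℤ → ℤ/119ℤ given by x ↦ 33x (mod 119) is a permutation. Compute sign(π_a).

-1

Orbit of 1 under x↦33x: [1, 33, 18, 118, 86, 101]… (length divides ord_119(33)).
π_33 has 26 disjoint cycles with lengths [6, 6, 6, 6, 6, 6, 6, 6, 6, 6, 6, 6, 6, 6, 6, 6, 6, 2, 2, 2, 2, 2, 2, 2, 2, 1] on {0,…,118}.
26 cycles on 119: each ℓ→(−1)^(ℓ−1), product (−1)^93 = -1.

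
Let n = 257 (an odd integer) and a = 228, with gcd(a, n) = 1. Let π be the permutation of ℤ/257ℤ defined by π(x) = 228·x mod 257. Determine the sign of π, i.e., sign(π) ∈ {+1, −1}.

+1

Start at x=205: 205 → 223 → 215 → 190 → 144 → 193 → 57 → … (one orbit).
3 cycles of lengths [128, 128, 1].
3 cycles on 257: each ℓ→(−1)^(ℓ−1), product (−1)^254 = +1.
The Jacobi symbol (228|257) = +1 (Zolotarev) agrees.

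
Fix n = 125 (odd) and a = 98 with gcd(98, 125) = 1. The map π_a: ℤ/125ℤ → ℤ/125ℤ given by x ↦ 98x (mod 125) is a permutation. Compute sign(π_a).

-1

Start at x=81: 81 → 63 → 49 → 52 → 96 → 33 → 109 → … (one orbit).
Cycle lengths of π_98 on ℤ/125ℤ: [100, 20, 4, 1]; 4 cycles in total.
sign(π) = (−1)^{n − #cycles} = (−1)^{125−4} = (−1)^121 = -1.
The Jacobi symbol (98|125) = -1 (Zolotarev) agrees.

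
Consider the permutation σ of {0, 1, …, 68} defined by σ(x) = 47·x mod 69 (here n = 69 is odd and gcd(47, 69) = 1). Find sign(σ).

-1

Trace 1: π^k(1) = [1, 47] for k=0..1.
Decompose π into cycles: lengths [2, 2, 2, 2, 2, 2, 2, 2, 2, 2, 2, 2, 2, 2, 2, 2, 2, 2, 2, 2, 2, 2, 2, 1, 1, 1, 1, 1, 1, 1, 1, 1, 1, 1, 1, 1, 1, 1, 1, 1, 1, 1, 1, 1, 1, 1] (46 cycles, including the fixed point 0).
With 46 cycles on 69 points, sign = (−1)^{69−46} = -1.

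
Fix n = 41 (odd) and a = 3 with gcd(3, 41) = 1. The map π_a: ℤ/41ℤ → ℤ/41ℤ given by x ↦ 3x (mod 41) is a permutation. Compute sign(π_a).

-1

Trace 38: π^k(38) = [38, 32, 14, 1, 3, 9, 27] for k=0..6.
Decompose π into cycles: lengths [8, 8, 8, 8, 8, 1] (6 cycles, including the fixed point 0).
Σ(ℓ_i−1) = 41−6 = 35; sign = (−1)^35 = -1.
Check: (3/41) = -1 by Zolotarev.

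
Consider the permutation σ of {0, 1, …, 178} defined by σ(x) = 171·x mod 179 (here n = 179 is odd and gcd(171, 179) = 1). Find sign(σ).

+1

Start at x=138: 138 → 149 → 61 → 49 → 145 → 93 → 151 → … (one orbit).
The orbit structure of x ↦ 171x mod 179: 3 orbits of sizes [89, 89, 1].
n − c = 179 − 3 = 176; sign = (−1)^176 = +1.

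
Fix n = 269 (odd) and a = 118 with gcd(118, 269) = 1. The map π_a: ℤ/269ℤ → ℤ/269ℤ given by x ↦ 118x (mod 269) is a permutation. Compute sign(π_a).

Start at x=5: 5 → 52 → 218 → 169 → 36 → 213 → 117 → … (one orbit).
Cycle lengths of π_118 on ℤ/269ℤ: [67, 67, 67, 67, 1]; 5 cycles in total.
sign(π) = (−1)^{n − #cycles} = (−1)^{269−5} = (−1)^264 = +1.
The Jacobi symbol (118|269) = +1 (Zolotarev) agrees.

+1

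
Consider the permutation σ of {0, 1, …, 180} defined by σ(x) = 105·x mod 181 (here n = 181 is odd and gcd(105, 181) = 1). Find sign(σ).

-1

Trace 14: π^k(14) = [14, 22, 138, 10, 145, 21, 33] for k=0..6.
π_105 has 2 disjoint cycles with lengths [180, 1] on {0,…,180}.
2 cycles on 181: each ℓ→(−1)^(ℓ−1), product (−1)^179 = -1.
(105|181)_J = -1 (Zolotarev's lemma cross-check).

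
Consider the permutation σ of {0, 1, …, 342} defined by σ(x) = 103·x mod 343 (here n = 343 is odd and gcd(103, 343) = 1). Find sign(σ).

Orbit of 261 under x↦103x: [261, 129, 253, 334, 102, 216, 296]… (length divides ord_343(103)).
The orbit structure of x ↦ 103x mod 343: 4 orbits of sizes [294, 42, 6, 1].
With 4 cycles on 343 points, sign = (−1)^{343−4} = -1.

-1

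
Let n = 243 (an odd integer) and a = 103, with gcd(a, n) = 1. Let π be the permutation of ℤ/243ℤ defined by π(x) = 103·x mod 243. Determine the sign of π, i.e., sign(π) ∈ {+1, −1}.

+1

Orbit of 100 under x↦103x: [100, 94, 205, 217, 238, 214, 172]… (length divides ord_243(103)).
Decompose π into cycles: lengths [81, 81, 27, 27, 9, 9, 3, 3, 1, 1, 1] (11 cycles, including the fixed point 0).
n − c = 243 − 11 = 232; sign = (−1)^232 = +1.
Check: (103/243) = +1 by Zolotarev.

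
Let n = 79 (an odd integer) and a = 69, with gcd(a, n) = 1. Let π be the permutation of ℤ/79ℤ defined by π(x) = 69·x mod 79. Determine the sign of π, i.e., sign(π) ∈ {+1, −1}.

-1

Orbit of 17 under x↦69x: [17, 67, 41, 64, 71, 1, 69]… (length divides ord_79(69)).
The orbit structure of x ↦ 69x mod 79: 4 orbits of sizes [26, 26, 26, 1].
79 − 4 = 75 transpositions; sign(π) = (−1)^75 = -1.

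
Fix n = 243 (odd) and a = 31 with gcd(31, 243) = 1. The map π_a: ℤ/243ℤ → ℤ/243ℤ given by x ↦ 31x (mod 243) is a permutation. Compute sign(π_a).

+1

Start at x=106: 106 → 127 → 49 → 61 → 190 → 58 → 97 → … (one orbit).
π_31 has 11 disjoint cycles with lengths [81, 81, 27, 27, 9, 9, 3, 3, 1, 1, 1] on {0,…,242}.
Σ(ℓ_i−1) = 243−11 = 232; sign = (−1)^232 = +1.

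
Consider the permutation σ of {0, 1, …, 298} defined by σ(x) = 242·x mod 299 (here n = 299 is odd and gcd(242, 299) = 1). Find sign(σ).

Trace 1: π^k(1) = [1, 242, 259, 187, 105, 294, 285] for k=0..6.
Cycle lengths of π_242 on ℤ/299ℤ: [44, 44, 44, 44, 44, 44, 11, 11, 4, 4, 4, 1]; 12 cycles in total.
12 cycles on 299: each ℓ→(−1)^(ℓ−1), product (−1)^287 = -1.

-1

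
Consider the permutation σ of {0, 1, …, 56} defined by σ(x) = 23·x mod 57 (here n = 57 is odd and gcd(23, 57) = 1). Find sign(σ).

Start at x=35: 35 → 7 → 47 → 55 → 11 → 25 → 5 → … (one orbit).
Cycle type of π: 18×2 + 9×2 + 2 + 1; total 6 cycles.
n − c = 57 − 6 = 51; sign = (−1)^51 = -1.
Check: (23/57) = -1 by Zolotarev.

-1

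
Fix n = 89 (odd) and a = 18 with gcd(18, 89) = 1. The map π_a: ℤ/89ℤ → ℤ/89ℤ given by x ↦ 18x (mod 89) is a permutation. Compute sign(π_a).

+1

Orbit of 36 under x↦18x: [36, 25, 5, 1, 18, 57, 47]… (length divides ord_89(18)).
Cycle lengths of π_18 on ℤ/89ℤ: [44, 44, 1]; 3 cycles in total.
sign(π) = (−1)^{n − #cycles} = (−1)^{89−3} = (−1)^86 = +1.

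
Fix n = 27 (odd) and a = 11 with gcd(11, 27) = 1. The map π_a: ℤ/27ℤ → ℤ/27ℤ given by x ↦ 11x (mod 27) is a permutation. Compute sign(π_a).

Orbit of 23 under x↦11x: [23, 10, 2, 22, 26, 16, 14]… (length divides ord_27(11)).
The orbit structure of x ↦ 11x mod 27: 4 orbits of sizes [18, 6, 2, 1].
n − c = 27 − 4 = 23; sign = (−1)^23 = -1.
The Jacobi symbol (11|27) = -1 (Zolotarev) agrees.

-1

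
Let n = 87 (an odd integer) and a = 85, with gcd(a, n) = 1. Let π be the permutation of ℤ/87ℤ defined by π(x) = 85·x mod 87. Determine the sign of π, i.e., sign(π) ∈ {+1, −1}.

-1

Orbit of 82 under x↦85x: [82, 10, 67, 40, 7, 73, 28]… (length divides ord_87(85)).
Cycle lengths of π_85 on ℤ/87ℤ: [28, 28, 28, 1, 1, 1]; 6 cycles in total.
87 − 6 = 81 transpositions; sign(π) = (−1)^81 = -1.
Zolotarev: (85|87) = -1, matching the cycle-count sign.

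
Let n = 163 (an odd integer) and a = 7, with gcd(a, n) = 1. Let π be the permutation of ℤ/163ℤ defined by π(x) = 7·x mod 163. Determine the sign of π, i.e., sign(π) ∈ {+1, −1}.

Trace 16: π^k(16) = [16, 112, 132, 109, 111, 125, 60] for k=0..6.
Decompose π into cycles: lengths [162, 1] (2 cycles, including the fixed point 0).
sign(π) = (−1)^{n − #cycles} = (−1)^{163−2} = (−1)^161 = -1.

-1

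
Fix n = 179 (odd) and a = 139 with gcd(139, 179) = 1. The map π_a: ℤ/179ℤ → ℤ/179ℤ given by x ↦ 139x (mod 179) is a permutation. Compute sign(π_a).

Trace 129: π^k(129) = [129, 31, 13, 17, 36, 171, 141] for k=0..6.
π_139 has 3 disjoint cycles with lengths [89, 89, 1] on {0,…,178}.
Σ(ℓ_i−1) = 179−3 = 176; sign = (−1)^176 = +1.

+1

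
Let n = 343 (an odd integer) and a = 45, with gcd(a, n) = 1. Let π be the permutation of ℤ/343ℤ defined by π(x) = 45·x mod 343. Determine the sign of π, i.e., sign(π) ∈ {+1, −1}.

Trace 150: π^k(150) = [150, 233, 195, 200, 82, 260, 38] for k=0..6.
Cycle lengths of π_45 on ℤ/343ℤ: [294, 42, 6, 1]; 4 cycles in total.
343 − 4 = 339 transpositions; sign(π) = (−1)^339 = -1.

-1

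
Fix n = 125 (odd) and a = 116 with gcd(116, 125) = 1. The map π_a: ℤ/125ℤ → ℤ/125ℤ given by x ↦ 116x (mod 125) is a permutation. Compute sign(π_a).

+1

Trace 91: π^k(91) = [91, 56, 121, 36, 51, 41, 6] for k=0..6.
Cycle lengths of π_116 on ℤ/125ℤ: [25, 25, 25, 25, 5, 5, 5, 5, 1, 1, 1, 1, 1]; 13 cycles in total.
125 − 13 = 112 transpositions; sign(π) = (−1)^112 = +1.
Via Zolotarev, sign(π_{116}) = (116|125) = +1.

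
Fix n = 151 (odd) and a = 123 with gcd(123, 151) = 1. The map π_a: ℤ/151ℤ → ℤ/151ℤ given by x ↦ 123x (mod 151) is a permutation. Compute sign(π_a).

Orbit of 1 under x↦123x: [1, 123, 29, 94, 86, 8, 78]… (length divides ord_151(123)).
The orbit structure of x ↦ 123x mod 151: 7 orbits of sizes [25, 25, 25, 25, 25, 25, 1].
n − c = 151 − 7 = 144; sign = (−1)^144 = +1.
(123|151)_J = +1 (Zolotarev's lemma cross-check).

+1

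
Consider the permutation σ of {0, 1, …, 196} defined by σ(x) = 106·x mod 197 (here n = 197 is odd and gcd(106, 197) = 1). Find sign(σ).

-1

Orbit of 104 under x↦106x: [104, 189, 137, 141, 171, 2, 15]… (length divides ord_197(106)).
Cycle lengths of π_106 on ℤ/197ℤ: [196, 1]; 2 cycles in total.
sign(π) = (−1)^{n − #cycles} = (−1)^{197−2} = (−1)^195 = -1.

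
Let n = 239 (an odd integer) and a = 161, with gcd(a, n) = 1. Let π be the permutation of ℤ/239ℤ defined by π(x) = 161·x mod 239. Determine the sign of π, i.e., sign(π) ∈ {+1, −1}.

Trace 67: π^k(67) = [67, 32, 133, 142, 157, 182, 144] for k=0..6.
π_161 has 3 disjoint cycles with lengths [119, 119, 1] on {0,…,238}.
3 cycles on 239: each ℓ→(−1)^(ℓ−1), product (−1)^236 = +1.
Zolotarev: (161|239) = +1, matching the cycle-count sign.

+1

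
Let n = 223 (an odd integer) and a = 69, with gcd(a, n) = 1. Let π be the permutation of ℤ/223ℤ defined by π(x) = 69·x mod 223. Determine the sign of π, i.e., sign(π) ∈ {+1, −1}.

+1

Start at x=94: 94 → 19 → 196 → 144 → 124 → 82 → 83 → … (one orbit).
Decompose π into cycles: lengths [111, 111, 1] (3 cycles, including the fixed point 0).
3 cycles on 223: each ℓ→(−1)^(ℓ−1), product (−1)^220 = +1.
The Jacobi symbol (69|223) = +1 (Zolotarev) agrees.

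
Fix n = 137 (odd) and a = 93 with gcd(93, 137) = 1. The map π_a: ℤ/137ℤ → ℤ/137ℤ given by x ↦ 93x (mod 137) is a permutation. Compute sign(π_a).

+1

Trace 63: π^k(63) = [63, 105, 38, 109, 136, 44, 119] for k=0..6.
Cycle type of π: 68×2 + 1; total 3 cycles.
sign(π) = (−1)^{n − #cycles} = (−1)^{137−3} = (−1)^134 = +1.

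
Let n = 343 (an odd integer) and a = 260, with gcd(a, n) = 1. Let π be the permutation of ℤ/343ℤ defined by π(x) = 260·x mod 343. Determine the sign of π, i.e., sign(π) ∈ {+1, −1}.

Start at x=15: 15 → 127 → 92 → 253 → 267 → 134 → 197 → … (one orbit).
The orbit structure of x ↦ 260x mod 343: 19 orbits of sizes [49, 49, 49, 49, 49, 49, 7, 7, 7, 7, 7, 7, 1, 1, 1, 1, 1, 1, 1].
With 19 cycles on 343 points, sign = (−1)^{343−19} = +1.
The Jacobi symbol (260|343) = +1 (Zolotarev) agrees.

+1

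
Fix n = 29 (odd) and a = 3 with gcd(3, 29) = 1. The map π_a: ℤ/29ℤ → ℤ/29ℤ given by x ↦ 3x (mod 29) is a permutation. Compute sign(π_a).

Trace 17: π^k(17) = [17, 22, 8, 24, 14, 13, 10] for k=0..6.
2 cycles of lengths [28, 1].
29 − 2 = 27 transpositions; sign(π) = (−1)^27 = -1.
Zolotarev: (3|29) = -1, matching the cycle-count sign.

-1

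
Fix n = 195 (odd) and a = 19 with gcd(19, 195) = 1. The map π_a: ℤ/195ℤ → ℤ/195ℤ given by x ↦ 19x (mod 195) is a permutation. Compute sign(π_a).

Trace 154: π^k(154) = [154, 1, 19, 166, 34, 61, 184] for k=0..6.
Cycle type of π: 12×15 + 2×6 + 1×3; total 24 cycles.
sign(π) = (−1)^{n − #cycles} = (−1)^{195−24} = (−1)^171 = -1.

-1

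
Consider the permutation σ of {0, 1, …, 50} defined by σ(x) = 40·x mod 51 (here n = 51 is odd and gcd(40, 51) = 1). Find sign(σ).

Start at x=49: 49 → 22 → 13 → 10 → 43 → 37 → 1 → … (one orbit).
π_40 has 6 disjoint cycles with lengths [16, 16, 16, 1, 1, 1] on {0,…,50}.
With 6 cycles on 51 points, sign = (−1)^{51−6} = -1.

-1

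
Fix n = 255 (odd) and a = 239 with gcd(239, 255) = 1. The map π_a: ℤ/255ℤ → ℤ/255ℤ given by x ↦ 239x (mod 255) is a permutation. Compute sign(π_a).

-1

Orbit of 239 under x↦239x: [239, 1]… (length divides ord_255(239)).
The orbit structure of x ↦ 239x mod 255: 136 orbits of sizes [2, 2, 2, 2, 2, 2, 2, 2, 2, 2, 2, 2, 2, 2, 2, 2, 2, 2, 2, 2, 2, 2, 2, 2, 2, 2, 2, 2, 2, 2, 2, 2, 2, 2, 2, 2, 2, 2, 2, 2, 2, 2, 2, 2, 2, 2, 2, 2, 2, 2, 2, 2, 2, 2, 2, 2, 2, 2, 2, 2, 2, 2, 2, 2, 2, 2, 2, 2, 2, 2, 2, 2, 2, 2, 2, 2, 2, 2, 2, 2, 2, 2, 2, 2, 2, 2, 2, 2, 2, 2, 2, 2, 2, 2, 2, 2, 2, 2, 2, 2, 2, 2, 2, 2, 2, 2, 2, 2, 2, 2, 2, 2, 2, 2, 2, 2, 2, 2, 2, 1, 1, 1, 1, 1, 1, 1, 1, 1, 1, 1, 1, 1, 1, 1, 1, 1].
Σ(ℓ_i−1) = 255−136 = 119; sign = (−1)^119 = -1.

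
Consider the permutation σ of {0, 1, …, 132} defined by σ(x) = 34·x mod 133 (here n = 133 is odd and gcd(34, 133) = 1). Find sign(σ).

Orbit of 43 under x↦34x: [43, 132, 99, 41, 64, 48, 36]… (length divides ord_133(34)).
Cycle type of π: 18×7 + 2×3 + 1; total 11 cycles.
With 11 cycles on 133 points, sign = (−1)^{133−11} = +1.

+1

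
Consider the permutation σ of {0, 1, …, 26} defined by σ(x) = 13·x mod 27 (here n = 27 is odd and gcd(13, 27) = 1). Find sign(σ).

+1

Orbit of 22 under x↦13x: [22, 16, 19, 4, 25, 1, 13]… (length divides ord_27(13)).
7 cycles of lengths [9, 9, 3, 3, 1, 1, 1].
7 cycles on 27: each ℓ→(−1)^(ℓ−1), product (−1)^20 = +1.
The Jacobi symbol (13|27) = +1 (Zolotarev) agrees.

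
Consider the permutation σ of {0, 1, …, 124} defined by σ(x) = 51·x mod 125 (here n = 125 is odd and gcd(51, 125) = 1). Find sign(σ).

+1

Orbit of 1 under x↦51x: [1, 51, 101, 26, 76]… (length divides ord_125(51)).
π_51 has 45 disjoint cycles with lengths [5, 5, 5, 5, 5, 5, 5, 5, 5, 5, 5, 5, 5, 5, 5, 5, 5, 5, 5, 5, 1, 1, 1, 1, 1, 1, 1, 1, 1, 1, 1, 1, 1, 1, 1, 1, 1, 1, 1, 1, 1, 1, 1, 1, 1] on {0,…,124}.
Σ(ℓ_i−1) = 125−45 = 80; sign = (−1)^80 = +1.
Via Zolotarev, sign(π_{51}) = (51|125) = +1.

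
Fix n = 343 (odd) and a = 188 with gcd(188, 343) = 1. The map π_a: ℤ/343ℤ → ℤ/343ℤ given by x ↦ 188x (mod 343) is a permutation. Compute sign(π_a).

Start at x=209: 209 → 190 → 48 → 106 → 34 → 218 → 167 → … (one orbit).
10 cycles of lengths [98, 98, 98, 14, 14, 14, 2, 2, 2, 1].
With 10 cycles on 343 points, sign = (−1)^{343−10} = -1.
The Jacobi symbol (188|343) = -1 (Zolotarev) agrees.

-1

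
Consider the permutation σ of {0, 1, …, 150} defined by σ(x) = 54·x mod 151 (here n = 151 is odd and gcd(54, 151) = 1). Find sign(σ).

-1

Trace 50: π^k(50) = [50, 133, 85, 60, 69, 102, 72] for k=0..6.
Decompose π into cycles: lengths [150, 1] (2 cycles, including the fixed point 0).
151 − 2 = 149 transpositions; sign(π) = (−1)^149 = -1.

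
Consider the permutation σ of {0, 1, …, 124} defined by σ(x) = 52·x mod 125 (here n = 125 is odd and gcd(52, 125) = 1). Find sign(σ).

-1

Start at x=53: 53 → 6 → 62 → 99 → 23 → 71 → 67 → … (one orbit).
π_52 has 4 disjoint cycles with lengths [100, 20, 4, 1] on {0,…,124}.
4 cycles on 125: each ℓ→(−1)^(ℓ−1), product (−1)^121 = -1.
Check: (52/125) = -1 by Zolotarev.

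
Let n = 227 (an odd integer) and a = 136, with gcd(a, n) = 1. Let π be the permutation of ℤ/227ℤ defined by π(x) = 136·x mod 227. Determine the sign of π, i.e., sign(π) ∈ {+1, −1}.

+1

Orbit of 167 under x↦136x: [167, 12, 43, 173, 147, 16, 133]… (length divides ord_227(136)).
Decompose π into cycles: lengths [113, 113, 1] (3 cycles, including the fixed point 0).
With 3 cycles on 227 points, sign = (−1)^{227−3} = +1.
Check: (136/227) = +1 by Zolotarev.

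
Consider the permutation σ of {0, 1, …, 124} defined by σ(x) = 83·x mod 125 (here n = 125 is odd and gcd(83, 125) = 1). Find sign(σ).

-1

Orbit of 14 under x↦83x: [14, 37, 71, 18, 119, 2, 41]… (length divides ord_125(83)).
π_83 has 4 disjoint cycles with lengths [100, 20, 4, 1] on {0,…,124}.
sign(π) = (−1)^{n − #cycles} = (−1)^{125−4} = (−1)^121 = -1.
The Jacobi symbol (83|125) = -1 (Zolotarev) agrees.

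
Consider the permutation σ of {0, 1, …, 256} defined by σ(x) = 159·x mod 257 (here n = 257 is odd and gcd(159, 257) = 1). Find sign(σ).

Orbit of 135 under x↦159x: [135, 134, 232, 137, 195, 165, 21]… (length divides ord_257(159)).
The orbit structure of x ↦ 159x mod 257: 3 orbits of sizes [128, 128, 1].
n − c = 257 − 3 = 254; sign = (−1)^254 = +1.
Via Zolotarev, sign(π_{159}) = (159|257) = +1.

+1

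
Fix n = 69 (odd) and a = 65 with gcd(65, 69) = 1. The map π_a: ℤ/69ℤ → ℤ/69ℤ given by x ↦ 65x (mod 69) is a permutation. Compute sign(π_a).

Start at x=1: 1 → 65 → 16 → 5 → 49 → 11 → 25 → … (one orbit).
π_65 has 5 disjoint cycles with lengths [22, 22, 22, 2, 1] on {0,…,68}.
sign(π) = (−1)^{n − #cycles} = (−1)^{69−5} = (−1)^64 = +1.

+1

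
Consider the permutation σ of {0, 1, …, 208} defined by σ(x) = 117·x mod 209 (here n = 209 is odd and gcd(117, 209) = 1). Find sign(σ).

+1

Orbit of 26 under x↦117x: [26, 116, 196, 151, 111, 29, 49]… (length divides ord_209(117)).
5 cycles of lengths [90, 90, 18, 10, 1].
Σ(ℓ_i−1) = 209−5 = 204; sign = (−1)^204 = +1.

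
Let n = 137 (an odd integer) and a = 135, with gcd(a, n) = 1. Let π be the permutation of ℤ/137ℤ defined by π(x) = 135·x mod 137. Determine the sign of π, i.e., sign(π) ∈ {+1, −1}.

+1

Start at x=107: 107 → 60 → 17 → 103 → 68 → 1 → 135 → … (one orbit).
Cycle lengths of π_135 on ℤ/137ℤ: [68, 68, 1]; 3 cycles in total.
3 cycles on 137: each ℓ→(−1)^(ℓ−1), product (−1)^134 = +1.
Check: (135/137) = +1 by Zolotarev.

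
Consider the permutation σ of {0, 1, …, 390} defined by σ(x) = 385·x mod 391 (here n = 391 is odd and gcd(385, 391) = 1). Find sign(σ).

Orbit of 70 under x↦385x: [70, 362, 174, 129, 8, 343, 288]… (length divides ord_391(385)).
Cycle type of π: 176×2 + 22 + 16 + 1; total 5 cycles.
391 − 5 = 386 transpositions; sign(π) = (−1)^386 = +1.

+1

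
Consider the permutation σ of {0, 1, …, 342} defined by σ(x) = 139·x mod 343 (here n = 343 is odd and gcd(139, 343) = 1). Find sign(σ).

Start at x=120: 120 → 216 → 183 → 55 → 99 → 41 → 211 → … (one orbit).
Cycle lengths of π_139 on ℤ/343ℤ: [98, 98, 98, 14, 14, 14, 2, 2, 2, 1]; 10 cycles in total.
Σ(ℓ_i−1) = 343−10 = 333; sign = (−1)^333 = -1.

-1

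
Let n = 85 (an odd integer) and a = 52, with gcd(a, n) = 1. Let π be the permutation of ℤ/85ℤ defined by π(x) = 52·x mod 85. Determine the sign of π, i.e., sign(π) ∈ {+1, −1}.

-1

Orbit of 52 under x↦52x: [52, 69, 18, 1]… (length divides ord_85(52)).
34 cycles of lengths [4, 4, 4, 4, 4, 4, 4, 4, 4, 4, 4, 4, 4, 4, 4, 4, 4, 1, 1, 1, 1, 1, 1, 1, 1, 1, 1, 1, 1, 1, 1, 1, 1, 1].
sign(π) = (−1)^{n − #cycles} = (−1)^{85−34} = (−1)^51 = -1.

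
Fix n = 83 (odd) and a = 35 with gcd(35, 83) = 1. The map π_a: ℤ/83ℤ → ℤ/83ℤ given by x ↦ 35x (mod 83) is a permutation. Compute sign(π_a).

Start at x=67: 67 → 21 → 71 → 78 → 74 → 17 → 14 → … (one orbit).
Decompose π into cycles: lengths [82, 1] (2 cycles, including the fixed point 0).
2 cycles on 83: each ℓ→(−1)^(ℓ−1), product (−1)^81 = -1.
The Jacobi symbol (35|83) = -1 (Zolotarev) agrees.

-1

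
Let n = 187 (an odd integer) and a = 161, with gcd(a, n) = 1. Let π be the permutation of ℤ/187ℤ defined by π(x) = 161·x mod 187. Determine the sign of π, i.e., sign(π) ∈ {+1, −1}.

-1

Orbit of 103 under x↦161x: [103, 127, 64, 19, 67, 128, 38]… (length divides ord_187(161)).
Decompose π into cycles: lengths [40, 40, 40, 40, 10, 8, 8, 1] (8 cycles, including the fixed point 0).
Σ(ℓ_i−1) = 187−8 = 179; sign = (−1)^179 = -1.
Check: (161/187) = -1 by Zolotarev.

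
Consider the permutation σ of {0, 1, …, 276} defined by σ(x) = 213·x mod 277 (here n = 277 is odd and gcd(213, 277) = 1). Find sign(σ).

Trace 27: π^k(27) = [27, 211, 69, 16, 84, 164, 30] for k=0..6.
Decompose π into cycles: lengths [23, 23, 23, 23, 23, 23, 23, 23, 23, 23, 23, 23, 1] (13 cycles, including the fixed point 0).
13 cycles on 277: each ℓ→(−1)^(ℓ−1), product (−1)^264 = +1.
Check: (213/277) = +1 by Zolotarev.

+1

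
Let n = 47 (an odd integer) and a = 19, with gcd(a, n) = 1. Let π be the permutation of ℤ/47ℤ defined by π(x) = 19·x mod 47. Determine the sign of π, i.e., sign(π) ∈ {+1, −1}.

Orbit of 23 under x↦19x: [23, 14, 31, 25, 5, 1, 19]… (length divides ord_47(19)).
π_19 has 2 disjoint cycles with lengths [46, 1] on {0,…,46}.
Σ(ℓ_i−1) = 47−2 = 45; sign = (−1)^45 = -1.

-1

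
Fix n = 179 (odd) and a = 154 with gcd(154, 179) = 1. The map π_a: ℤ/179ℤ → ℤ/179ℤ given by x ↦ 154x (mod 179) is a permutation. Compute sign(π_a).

Trace 110: π^k(110) = [110, 114, 14, 8, 158, 167, 121] for k=0..6.
π_154 has 2 disjoint cycles with lengths [178, 1] on {0,…,178}.
Σ(ℓ_i−1) = 179−2 = 177; sign = (−1)^177 = -1.

-1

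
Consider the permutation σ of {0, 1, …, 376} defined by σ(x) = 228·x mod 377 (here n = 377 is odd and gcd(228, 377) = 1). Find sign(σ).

Start at x=310: 310 → 181 → 175 → 315 → 190 → 342 → 314 → … (one orbit).
Cycle lengths of π_228 on ℤ/377ℤ: [84, 84, 84, 84, 12, 7, 7, 7, 7, 1]; 10 cycles in total.
n − c = 377 − 10 = 367; sign = (−1)^367 = -1.

-1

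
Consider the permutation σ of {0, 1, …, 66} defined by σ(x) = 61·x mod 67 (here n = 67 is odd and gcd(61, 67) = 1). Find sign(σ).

-1

Trace 46: π^k(46) = [46, 59, 48, 47, 53, 17, 32] for k=0..6.
Decompose π into cycles: lengths [66, 1] (2 cycles, including the fixed point 0).
2 cycles on 67: each ℓ→(−1)^(ℓ−1), product (−1)^65 = -1.
Zolotarev: (61|67) = -1, matching the cycle-count sign.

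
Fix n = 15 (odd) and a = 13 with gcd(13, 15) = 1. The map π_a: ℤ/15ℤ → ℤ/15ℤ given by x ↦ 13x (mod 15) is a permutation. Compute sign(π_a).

-1

Start at x=7: 7 → 1 → 13 → 4 → 7 (one orbit).
6 cycles of lengths [4, 4, 4, 1, 1, 1].
Σ(ℓ_i−1) = 15−6 = 9; sign = (−1)^9 = -1.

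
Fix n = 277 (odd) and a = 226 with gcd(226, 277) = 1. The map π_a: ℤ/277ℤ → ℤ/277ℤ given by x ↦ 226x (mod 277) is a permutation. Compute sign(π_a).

-1

Trace 211: π^k(211) = [211, 42, 74, 104, 236, 152, 4] for k=0..6.
Decompose π into cycles: lengths [92, 92, 92, 1] (4 cycles, including the fixed point 0).
277 − 4 = 273 transpositions; sign(π) = (−1)^273 = -1.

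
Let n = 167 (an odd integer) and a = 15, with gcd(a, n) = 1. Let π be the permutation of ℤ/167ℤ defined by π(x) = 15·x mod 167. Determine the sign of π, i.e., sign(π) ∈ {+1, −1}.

Orbit of 87 under x↦15x: [87, 136, 36, 39, 84, 91, 29]… (length divides ord_167(15)).
The orbit structure of x ↦ 15x mod 167: 2 orbits of sizes [166, 1].
n − c = 167 − 2 = 165; sign = (−1)^165 = -1.

-1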